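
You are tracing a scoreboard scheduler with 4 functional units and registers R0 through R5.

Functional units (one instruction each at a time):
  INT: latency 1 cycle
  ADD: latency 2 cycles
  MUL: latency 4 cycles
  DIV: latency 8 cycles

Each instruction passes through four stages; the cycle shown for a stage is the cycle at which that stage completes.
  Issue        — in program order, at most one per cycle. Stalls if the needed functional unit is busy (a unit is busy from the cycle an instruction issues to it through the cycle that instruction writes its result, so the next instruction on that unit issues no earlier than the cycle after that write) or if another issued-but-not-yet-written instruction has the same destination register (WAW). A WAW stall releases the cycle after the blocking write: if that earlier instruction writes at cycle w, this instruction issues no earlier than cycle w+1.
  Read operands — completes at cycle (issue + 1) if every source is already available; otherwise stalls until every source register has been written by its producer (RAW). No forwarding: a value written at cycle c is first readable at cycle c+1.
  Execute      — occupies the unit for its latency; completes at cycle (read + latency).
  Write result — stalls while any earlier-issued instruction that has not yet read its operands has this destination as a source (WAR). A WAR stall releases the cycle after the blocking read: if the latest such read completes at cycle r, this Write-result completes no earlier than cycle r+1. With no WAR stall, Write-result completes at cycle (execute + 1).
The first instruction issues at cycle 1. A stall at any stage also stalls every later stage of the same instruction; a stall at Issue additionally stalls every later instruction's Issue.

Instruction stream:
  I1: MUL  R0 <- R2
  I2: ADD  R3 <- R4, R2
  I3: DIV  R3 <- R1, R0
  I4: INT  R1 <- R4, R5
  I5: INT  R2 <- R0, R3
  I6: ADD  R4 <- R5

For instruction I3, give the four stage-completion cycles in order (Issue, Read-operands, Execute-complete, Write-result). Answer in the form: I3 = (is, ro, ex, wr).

I3 = (7, 8, 16, 17)

c1: issue I1 (MUL)
c2: I1 read-ops · issue I2 (ADD)
c3: I2 read-ops
c5: I2 finished on ADD
c6: I1 finished on MUL · I2→R3
c7: I1→R0 · issue I3 (DIV)
c8: I3 read-ops · issue I4 (INT)
c9: I4 read-ops
c10: I4 finished on INT
c11: I4→R1
c12: issue I5 (INT)
c13: issue I6 (ADD)
c14: I6 read-ops
c16: I3 finished on DIV · I6 finished on ADD
c17: I3→R3 · I6→R4
c18: I5 read-ops
c19: I5 finished on INT
c20: I5→R2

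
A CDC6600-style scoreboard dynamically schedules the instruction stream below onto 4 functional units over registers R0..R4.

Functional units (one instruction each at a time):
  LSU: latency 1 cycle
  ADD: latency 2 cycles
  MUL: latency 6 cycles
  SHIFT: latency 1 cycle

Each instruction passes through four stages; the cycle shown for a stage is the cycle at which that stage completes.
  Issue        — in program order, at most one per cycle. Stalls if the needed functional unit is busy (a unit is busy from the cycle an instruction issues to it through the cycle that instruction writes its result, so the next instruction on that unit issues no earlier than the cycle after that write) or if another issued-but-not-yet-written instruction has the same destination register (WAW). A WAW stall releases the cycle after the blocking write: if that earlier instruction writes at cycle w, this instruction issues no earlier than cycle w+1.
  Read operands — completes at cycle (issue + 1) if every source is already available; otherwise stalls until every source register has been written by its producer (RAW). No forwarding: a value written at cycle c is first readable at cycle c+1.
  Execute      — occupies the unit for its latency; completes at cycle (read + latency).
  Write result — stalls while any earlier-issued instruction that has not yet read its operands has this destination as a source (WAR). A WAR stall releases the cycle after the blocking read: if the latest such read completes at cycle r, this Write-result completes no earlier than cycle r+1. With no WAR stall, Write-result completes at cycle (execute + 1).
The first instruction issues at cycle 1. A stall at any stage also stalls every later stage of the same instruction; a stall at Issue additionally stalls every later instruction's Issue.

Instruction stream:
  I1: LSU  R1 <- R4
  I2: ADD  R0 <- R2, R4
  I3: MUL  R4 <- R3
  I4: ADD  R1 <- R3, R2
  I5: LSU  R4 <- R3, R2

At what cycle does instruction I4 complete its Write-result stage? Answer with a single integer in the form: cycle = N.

cycle = 11

t=1  I1 dispatched to LSU
t=2  I1 operands ready; I2 dispatched to ADD
t=3  I1 complete; I2 operands ready; I3 dispatched to MUL
t=4  R1←I1; I3 operands ready
t=5  I2 complete
t=6  R0←I2
t=7  I4 dispatched to ADD
t=8  I4 operands ready
t=10  I3 complete; I4 complete
t=11  R4←I3; R1←I4
t=12  I5 dispatched to LSU
t=13  I5 operands ready
t=14  I5 complete
t=15  R4←I5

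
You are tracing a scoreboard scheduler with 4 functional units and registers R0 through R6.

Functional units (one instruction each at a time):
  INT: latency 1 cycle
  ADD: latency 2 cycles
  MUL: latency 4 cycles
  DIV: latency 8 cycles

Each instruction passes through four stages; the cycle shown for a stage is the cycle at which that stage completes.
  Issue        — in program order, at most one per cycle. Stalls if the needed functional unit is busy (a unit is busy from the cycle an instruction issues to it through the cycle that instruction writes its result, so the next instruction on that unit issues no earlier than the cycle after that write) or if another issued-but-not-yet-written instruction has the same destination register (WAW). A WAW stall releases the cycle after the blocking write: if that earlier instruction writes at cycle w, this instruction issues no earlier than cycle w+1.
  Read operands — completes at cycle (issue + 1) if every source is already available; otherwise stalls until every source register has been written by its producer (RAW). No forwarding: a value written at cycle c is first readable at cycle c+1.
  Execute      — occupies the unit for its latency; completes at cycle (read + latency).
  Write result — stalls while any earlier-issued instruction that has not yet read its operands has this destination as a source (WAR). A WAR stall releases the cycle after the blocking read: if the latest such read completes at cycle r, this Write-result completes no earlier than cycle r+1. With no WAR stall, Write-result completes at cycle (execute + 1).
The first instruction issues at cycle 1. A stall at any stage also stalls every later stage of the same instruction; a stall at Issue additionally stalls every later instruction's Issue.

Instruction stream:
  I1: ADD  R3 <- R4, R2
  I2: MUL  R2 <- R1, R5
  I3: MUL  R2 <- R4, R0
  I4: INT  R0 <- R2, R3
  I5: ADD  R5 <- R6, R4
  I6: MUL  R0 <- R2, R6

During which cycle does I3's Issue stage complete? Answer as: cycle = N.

I1  is:1  ro:2  ex:4  wr:5
I2  is:2  ro:3  ex:7  wr:8
I3  is:9  ro:10  ex:14  wr:15  — struct: MUL busy until I2 writes@8
I4  is:10  ro:16  ex:17  wr:18  — RAW R2: wait I3 write@15
I5  is:11  ro:12  ex:14  wr:15
I6  is:19  ro:20  ex:24  wr:25  — WAW R0: wait I4 write@18

cycle = 9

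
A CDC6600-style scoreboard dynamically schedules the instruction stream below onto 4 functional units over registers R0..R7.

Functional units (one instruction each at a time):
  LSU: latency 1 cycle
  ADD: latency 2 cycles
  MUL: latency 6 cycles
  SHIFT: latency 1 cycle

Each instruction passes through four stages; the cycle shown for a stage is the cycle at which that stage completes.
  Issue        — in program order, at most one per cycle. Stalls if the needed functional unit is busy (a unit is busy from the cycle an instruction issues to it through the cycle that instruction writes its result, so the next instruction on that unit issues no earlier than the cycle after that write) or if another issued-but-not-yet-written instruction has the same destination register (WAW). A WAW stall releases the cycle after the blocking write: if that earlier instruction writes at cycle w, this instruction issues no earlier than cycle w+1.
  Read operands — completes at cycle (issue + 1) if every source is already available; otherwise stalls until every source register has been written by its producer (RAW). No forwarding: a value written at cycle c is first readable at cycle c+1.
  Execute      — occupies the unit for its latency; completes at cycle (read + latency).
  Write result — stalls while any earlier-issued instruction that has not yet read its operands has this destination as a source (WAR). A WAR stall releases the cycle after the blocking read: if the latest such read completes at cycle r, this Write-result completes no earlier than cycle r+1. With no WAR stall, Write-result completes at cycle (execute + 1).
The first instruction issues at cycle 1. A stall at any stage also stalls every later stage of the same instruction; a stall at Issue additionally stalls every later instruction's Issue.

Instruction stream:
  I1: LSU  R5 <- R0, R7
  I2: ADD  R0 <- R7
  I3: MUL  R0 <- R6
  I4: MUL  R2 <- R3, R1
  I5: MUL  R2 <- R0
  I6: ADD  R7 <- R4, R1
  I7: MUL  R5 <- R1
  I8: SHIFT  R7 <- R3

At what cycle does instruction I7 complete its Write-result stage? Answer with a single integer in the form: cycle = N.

cycle = 42

1) issue 1, read 2, done 3, write 4
2) issue 2, read 3, done 5, write 6
3) issue 7, read 8, done 14, write 15  <WAW R0: wait I2 write@6>
4) issue 16, read 17, done 23, write 24  <struct: MUL busy until I3 writes@15>
5) issue 25, read 26, done 32, write 33  <struct: MUL busy until I4 writes@24>
6) issue 26, read 27, done 29, write 30
7) issue 34, read 35, done 41, write 42  <struct: MUL busy until I5 writes@33>
8) issue 35, read 36, done 37, write 38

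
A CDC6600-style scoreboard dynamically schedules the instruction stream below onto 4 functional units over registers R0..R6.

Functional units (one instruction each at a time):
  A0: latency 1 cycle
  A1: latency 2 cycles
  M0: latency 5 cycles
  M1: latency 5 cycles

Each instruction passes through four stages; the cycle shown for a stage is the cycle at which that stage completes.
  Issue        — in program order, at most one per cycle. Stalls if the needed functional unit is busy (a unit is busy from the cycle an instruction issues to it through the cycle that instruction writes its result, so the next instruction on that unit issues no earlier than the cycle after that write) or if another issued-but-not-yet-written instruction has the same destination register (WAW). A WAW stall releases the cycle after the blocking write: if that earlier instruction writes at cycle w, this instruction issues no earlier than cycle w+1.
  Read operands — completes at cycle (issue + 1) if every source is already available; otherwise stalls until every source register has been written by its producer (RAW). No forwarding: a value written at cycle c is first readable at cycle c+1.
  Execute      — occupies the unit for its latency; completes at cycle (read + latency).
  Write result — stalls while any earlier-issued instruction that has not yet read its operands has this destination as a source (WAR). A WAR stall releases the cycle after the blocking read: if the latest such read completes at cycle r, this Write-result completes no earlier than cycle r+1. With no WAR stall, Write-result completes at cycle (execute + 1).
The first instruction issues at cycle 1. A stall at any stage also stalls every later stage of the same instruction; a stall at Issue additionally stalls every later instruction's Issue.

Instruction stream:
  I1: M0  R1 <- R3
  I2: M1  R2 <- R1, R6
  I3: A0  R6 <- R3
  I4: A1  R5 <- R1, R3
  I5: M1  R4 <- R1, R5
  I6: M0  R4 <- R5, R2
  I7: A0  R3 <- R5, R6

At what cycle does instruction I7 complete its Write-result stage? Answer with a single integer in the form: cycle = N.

t=1  I1 dispatched to M0
t=2  I1 operands ready; I2 dispatched to M1
t=3  I3 dispatched to A0
t=4  I3 operands ready; I4 dispatched to A1
t=5  I3 complete
t=7  I1 complete
t=8  R1←I1
t=9  I2 operands ready; I4 operands ready
t=10  R6←I3
t=11  I4 complete
t=12  R5←I4
t=14  I2 complete
t=15  R2←I2
t=16  I5 dispatched to M1
t=17  I5 operands ready
t=22  I5 complete
t=23  R4←I5
t=24  I6 dispatched to M0
t=25  I6 operands ready; I7 dispatched to A0
t=26  I7 operands ready
t=27  I7 complete
t=28  R3←I7
t=30  I6 complete
t=31  R4←I6

cycle = 28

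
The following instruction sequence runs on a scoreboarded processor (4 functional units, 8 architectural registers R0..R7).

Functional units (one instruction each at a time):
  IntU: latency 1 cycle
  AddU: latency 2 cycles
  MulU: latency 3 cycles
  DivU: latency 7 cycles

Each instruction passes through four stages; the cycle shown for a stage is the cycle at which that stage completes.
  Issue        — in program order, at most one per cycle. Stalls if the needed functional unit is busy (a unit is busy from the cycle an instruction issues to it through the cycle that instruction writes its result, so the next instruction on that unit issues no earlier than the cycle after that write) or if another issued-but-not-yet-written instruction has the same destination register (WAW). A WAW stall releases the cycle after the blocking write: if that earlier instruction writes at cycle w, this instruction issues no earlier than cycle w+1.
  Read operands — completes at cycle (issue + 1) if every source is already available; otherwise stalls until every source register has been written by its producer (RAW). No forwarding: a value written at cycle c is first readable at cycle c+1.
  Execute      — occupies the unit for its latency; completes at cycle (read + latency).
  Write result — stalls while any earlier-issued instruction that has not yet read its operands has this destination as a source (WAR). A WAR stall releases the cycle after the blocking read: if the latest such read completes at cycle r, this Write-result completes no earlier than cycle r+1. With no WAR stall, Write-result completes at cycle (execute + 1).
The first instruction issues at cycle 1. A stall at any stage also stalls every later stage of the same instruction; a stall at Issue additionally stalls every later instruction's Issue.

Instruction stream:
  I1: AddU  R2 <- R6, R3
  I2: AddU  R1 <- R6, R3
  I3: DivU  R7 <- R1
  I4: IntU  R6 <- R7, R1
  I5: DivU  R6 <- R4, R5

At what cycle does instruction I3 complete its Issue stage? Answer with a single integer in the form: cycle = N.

  I1 | 1 | 2 | 4 | 5
  I2 | 6 | 7 | 9 | 10   struct: AddU busy until I1 writes@5
  I3 | 7 | 11 | 18 | 19   RAW R1: wait I2 write@10
  I4 | 8 | 20 | 21 | 22   RAW R7: wait I3 write@19
  I5 | 23 | 24 | 31 | 32   WAW R6: wait I4 write@22

cycle = 7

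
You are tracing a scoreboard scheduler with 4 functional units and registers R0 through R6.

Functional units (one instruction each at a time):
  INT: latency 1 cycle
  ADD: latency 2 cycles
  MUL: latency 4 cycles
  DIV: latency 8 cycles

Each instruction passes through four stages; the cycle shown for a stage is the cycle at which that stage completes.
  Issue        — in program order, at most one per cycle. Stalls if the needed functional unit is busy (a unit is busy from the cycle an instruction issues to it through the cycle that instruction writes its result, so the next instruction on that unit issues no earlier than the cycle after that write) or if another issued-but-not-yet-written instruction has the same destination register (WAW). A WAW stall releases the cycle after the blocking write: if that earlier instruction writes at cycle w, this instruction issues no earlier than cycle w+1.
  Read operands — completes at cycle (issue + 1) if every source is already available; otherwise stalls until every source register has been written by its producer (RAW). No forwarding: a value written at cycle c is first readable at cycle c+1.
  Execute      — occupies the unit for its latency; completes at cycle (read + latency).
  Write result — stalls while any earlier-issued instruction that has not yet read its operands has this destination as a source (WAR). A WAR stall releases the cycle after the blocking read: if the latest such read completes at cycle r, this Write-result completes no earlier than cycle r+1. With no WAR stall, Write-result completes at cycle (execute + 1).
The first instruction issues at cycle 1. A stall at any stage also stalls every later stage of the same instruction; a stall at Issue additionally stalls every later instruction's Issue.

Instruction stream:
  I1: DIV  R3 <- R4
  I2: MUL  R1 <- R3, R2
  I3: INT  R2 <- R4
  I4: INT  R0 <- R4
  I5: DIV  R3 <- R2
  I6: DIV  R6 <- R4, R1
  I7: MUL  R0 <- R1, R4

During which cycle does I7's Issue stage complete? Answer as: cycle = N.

t=1  I1 issues→DIV
t=2  I1 reads · I2 issues→MUL
t=3  I3 issues→INT
t=4  I3 reads
t=5  I3 exec-done
t=10  I1 exec-done
t=11  I1 writes R3
t=12  I2 reads
t=13  I3 writes R2
t=14  I4 issues→INT
t=15  I4 reads · I5 issues→DIV
t=16  I2 exec-done · I4 exec-done · I5 reads
t=17  I2 writes R1 · I4 writes R0
t=24  I5 exec-done
t=25  I5 writes R3
t=26  I6 issues→DIV
t=27  I6 reads · I7 issues→MUL
t=28  I7 reads
t=32  I7 exec-done
t=33  I7 writes R0
t=35  I6 exec-done
t=36  I6 writes R6

cycle = 27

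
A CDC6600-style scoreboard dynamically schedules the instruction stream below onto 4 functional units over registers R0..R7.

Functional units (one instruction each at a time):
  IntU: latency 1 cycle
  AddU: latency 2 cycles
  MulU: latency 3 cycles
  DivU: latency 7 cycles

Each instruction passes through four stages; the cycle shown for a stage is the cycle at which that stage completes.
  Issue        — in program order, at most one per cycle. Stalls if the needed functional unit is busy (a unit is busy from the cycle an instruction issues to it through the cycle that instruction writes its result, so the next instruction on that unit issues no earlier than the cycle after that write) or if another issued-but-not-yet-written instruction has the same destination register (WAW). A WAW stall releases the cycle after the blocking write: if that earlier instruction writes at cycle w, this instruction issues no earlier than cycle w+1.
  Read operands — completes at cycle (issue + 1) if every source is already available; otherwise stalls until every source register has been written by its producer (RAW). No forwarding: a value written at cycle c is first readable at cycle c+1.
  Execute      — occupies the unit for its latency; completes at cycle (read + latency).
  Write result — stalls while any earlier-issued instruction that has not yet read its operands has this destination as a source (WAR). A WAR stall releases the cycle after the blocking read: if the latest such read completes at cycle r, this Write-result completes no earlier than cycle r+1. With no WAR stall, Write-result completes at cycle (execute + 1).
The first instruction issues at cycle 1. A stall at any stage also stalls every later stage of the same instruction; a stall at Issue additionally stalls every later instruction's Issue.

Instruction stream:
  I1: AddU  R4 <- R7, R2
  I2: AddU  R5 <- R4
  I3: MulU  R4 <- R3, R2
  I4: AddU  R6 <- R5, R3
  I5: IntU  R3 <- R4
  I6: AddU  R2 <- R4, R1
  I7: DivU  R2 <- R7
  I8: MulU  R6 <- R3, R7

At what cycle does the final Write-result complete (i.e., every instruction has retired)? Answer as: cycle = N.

cycle = 30

t=1  I1 issues→AddU
t=2  I1 reads
t=4  I1 exec-done
t=5  I1 writes R4
t=6  I2 issues→AddU
t=7  I2 reads · I3 issues→MulU
t=8  I3 reads
t=9  I2 exec-done
t=10  I2 writes R5
t=11  I3 exec-done · I4 issues→AddU
t=12  I3 writes R4 · I4 reads · I5 issues→IntU
t=13  I5 reads
t=14  I4 exec-done · I5 exec-done
t=15  I4 writes R6 · I5 writes R3
t=16  I6 issues→AddU
t=17  I6 reads
t=19  I6 exec-done
t=20  I6 writes R2
t=21  I7 issues→DivU
t=22  I7 reads · I8 issues→MulU
t=23  I8 reads
t=26  I8 exec-done
t=27  I8 writes R6
t=29  I7 exec-done
t=30  I7 writes R2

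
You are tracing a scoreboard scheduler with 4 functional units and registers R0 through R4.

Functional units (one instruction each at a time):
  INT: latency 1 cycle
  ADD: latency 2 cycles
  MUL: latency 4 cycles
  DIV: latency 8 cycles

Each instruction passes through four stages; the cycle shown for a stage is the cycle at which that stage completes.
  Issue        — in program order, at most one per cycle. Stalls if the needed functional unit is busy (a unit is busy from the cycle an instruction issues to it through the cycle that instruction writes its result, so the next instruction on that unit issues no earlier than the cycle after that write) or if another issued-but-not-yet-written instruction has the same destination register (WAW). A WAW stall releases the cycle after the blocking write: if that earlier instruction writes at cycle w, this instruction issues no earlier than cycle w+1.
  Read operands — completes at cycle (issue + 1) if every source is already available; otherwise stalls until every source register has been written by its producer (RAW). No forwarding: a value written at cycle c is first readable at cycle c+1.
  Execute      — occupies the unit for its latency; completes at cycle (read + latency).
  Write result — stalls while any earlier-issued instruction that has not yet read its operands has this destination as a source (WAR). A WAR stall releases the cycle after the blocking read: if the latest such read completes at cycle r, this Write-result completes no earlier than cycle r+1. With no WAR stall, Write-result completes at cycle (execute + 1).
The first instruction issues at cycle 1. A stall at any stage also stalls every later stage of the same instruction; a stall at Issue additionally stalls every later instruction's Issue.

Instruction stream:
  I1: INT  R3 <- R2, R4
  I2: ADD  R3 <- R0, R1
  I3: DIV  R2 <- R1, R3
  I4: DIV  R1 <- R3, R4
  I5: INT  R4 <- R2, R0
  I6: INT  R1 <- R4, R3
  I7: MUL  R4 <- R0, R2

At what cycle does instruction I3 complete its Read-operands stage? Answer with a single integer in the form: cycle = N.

c1: issue I1 (INT)
c2: I1 read-ops
c3: I1 finished on INT
c4: I1→R3
c5: issue I2 (ADD)
c6: I2 read-ops | issue I3 (DIV)
c8: I2 finished on ADD
c9: I2→R3
c10: I3 read-ops
c18: I3 finished on DIV
c19: I3→R2
c20: issue I4 (DIV)
c21: I4 read-ops | issue I5 (INT)
c22: I5 read-ops
c23: I5 finished on INT
c24: I5→R4
c29: I4 finished on DIV
c30: I4→R1
c31: issue I6 (INT)
c32: I6 read-ops | issue I7 (MUL)
c33: I6 finished on INT | I7 read-ops
c34: I6→R1
c37: I7 finished on MUL
c38: I7→R4

cycle = 10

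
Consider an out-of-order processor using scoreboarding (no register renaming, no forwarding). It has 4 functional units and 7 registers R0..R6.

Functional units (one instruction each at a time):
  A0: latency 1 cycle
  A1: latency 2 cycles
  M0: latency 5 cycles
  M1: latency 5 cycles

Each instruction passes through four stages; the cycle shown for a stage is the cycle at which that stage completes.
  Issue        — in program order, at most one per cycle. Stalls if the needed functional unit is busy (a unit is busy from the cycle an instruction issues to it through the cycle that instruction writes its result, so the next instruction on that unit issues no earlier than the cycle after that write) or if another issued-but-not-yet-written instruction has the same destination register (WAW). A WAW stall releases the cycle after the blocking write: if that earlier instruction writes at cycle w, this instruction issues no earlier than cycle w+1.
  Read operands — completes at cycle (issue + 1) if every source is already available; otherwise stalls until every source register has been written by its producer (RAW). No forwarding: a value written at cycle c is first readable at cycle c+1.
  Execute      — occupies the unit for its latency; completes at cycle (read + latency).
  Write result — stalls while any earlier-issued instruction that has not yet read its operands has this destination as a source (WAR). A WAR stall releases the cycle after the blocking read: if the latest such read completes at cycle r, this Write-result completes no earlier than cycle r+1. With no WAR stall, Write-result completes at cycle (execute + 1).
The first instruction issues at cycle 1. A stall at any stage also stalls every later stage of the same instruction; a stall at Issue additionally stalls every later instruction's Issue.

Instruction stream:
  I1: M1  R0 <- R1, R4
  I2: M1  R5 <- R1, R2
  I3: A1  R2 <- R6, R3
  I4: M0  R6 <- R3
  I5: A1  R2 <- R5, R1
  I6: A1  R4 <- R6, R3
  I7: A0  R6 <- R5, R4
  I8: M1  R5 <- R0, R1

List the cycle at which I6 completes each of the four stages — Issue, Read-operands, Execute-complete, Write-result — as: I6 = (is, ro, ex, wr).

c1: I1 issues→M1
c2: I1 reads
c7: I1 exec-done
c8: I1 writes R0
c9: I2 issues→M1
c10: I2 reads | I3 issues→A1
c11: I3 reads | I4 issues→M0
c12: I4 reads
c13: I3 exec-done
c14: I3 writes R2
c15: I2 exec-done | I5 issues→A1
c16: I2 writes R5
c17: I4 exec-done | I5 reads
c18: I4 writes R6
c19: I5 exec-done
c20: I5 writes R2
c21: I6 issues→A1
c22: I6 reads | I7 issues→A0
c23: I8 issues→M1
c24: I6 exec-done | I8 reads
c25: I6 writes R4
c26: I7 reads
c27: I7 exec-done
c28: I7 writes R6
c29: I8 exec-done
c30: I8 writes R5

I6 = (21, 22, 24, 25)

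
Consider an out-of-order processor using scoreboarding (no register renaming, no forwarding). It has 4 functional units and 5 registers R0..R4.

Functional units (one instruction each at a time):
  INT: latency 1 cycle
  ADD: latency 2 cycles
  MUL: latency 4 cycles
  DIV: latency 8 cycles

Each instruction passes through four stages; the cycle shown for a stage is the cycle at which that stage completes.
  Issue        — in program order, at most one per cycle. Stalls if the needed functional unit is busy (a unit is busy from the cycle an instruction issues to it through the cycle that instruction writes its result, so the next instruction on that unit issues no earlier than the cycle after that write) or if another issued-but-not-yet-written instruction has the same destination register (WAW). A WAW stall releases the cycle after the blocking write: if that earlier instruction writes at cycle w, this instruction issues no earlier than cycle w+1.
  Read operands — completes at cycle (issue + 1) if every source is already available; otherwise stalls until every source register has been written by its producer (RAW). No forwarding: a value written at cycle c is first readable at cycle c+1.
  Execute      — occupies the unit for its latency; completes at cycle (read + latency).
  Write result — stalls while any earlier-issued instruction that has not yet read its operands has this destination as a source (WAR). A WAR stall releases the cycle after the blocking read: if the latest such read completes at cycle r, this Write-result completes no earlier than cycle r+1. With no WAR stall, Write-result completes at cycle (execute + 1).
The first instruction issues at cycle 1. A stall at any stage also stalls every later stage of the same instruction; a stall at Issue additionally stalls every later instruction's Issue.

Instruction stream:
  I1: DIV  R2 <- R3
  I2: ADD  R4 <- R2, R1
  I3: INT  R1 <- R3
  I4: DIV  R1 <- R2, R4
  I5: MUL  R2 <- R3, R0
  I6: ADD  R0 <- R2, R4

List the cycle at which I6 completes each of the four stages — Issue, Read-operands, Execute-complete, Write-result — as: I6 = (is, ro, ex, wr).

c1: I1 issues→DIV
c2: I1 reads; I2 issues→ADD
c3: I3 issues→INT
c4: I3 reads
c5: I3 exec-done
c10: I1 exec-done
c11: I1 writes R2
c12: I2 reads
c13: I3 writes R1
c14: I2 exec-done; I4 issues→DIV
c15: I2 writes R4; I5 issues→MUL
c16: I4 reads; I5 reads; I6 issues→ADD
c20: I5 exec-done
c21: I5 writes R2
c22: I6 reads
c24: I4 exec-done; I6 exec-done
c25: I4 writes R1; I6 writes R0

I6 = (16, 22, 24, 25)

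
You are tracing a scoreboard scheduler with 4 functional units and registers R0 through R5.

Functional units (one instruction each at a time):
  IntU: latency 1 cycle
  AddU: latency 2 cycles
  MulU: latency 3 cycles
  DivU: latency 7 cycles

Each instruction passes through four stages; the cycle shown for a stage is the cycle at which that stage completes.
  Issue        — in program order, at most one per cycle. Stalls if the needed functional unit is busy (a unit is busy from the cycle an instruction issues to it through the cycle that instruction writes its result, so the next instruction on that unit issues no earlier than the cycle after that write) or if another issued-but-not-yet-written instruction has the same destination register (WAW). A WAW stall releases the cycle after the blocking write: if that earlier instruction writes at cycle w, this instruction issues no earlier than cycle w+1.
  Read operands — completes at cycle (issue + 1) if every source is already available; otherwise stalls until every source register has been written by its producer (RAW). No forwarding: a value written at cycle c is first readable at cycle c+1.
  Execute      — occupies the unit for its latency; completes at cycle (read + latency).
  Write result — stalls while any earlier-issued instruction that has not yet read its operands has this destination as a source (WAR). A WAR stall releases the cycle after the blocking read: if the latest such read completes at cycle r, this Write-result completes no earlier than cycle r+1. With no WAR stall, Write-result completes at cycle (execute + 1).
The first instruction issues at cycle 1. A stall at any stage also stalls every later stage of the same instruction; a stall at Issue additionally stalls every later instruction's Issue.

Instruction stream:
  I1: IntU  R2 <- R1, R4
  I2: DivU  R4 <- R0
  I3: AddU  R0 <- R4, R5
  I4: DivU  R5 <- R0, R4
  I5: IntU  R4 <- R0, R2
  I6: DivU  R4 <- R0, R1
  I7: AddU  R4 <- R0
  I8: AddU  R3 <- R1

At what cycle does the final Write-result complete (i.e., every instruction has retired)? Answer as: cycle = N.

I1 -> (1, 2, 3, 4)
I2 -> (2, 3, 10, 11)
I3 -> (3, 12, 14, 15)  // RAW R4: wait I2 write@11
I4 -> (12, 16, 23, 24)  // struct: DivU busy until I2 writes@11, RAW R0: wait I3 write@15
I5 -> (13, 16, 17, 18)  // RAW R0: wait I3 write@15
I6 -> (25, 26, 33, 34)  // struct: DivU busy until I4 writes@24
I7 -> (35, 36, 38, 39)  // WAW R4: wait I6 write@34
I8 -> (40, 41, 43, 44)  // struct: AddU busy until I7 writes@39

cycle = 44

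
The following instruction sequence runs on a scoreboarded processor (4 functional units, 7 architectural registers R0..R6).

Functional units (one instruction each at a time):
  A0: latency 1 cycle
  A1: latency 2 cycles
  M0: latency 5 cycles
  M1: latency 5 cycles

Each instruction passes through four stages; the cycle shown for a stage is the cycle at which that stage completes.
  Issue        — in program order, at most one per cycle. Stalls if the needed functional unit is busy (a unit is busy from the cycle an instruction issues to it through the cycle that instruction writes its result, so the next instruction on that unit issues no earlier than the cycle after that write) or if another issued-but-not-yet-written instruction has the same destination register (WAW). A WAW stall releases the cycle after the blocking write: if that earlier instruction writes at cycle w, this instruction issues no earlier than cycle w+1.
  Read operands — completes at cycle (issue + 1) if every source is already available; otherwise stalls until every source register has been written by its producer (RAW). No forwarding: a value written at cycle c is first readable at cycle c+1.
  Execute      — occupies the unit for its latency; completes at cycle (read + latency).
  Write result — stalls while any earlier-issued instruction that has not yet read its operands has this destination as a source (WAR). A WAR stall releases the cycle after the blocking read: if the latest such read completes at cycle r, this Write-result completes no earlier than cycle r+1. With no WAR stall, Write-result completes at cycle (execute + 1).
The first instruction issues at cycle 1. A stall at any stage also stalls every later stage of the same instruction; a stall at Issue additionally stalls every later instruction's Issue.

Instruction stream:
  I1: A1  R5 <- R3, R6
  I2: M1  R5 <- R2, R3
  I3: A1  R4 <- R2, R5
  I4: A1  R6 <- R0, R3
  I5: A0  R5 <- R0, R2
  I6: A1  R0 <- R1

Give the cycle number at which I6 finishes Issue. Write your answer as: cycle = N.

cycle = 23

  I1 | 1 | 2 | 4 | 5
  I2 | 6 | 7 | 12 | 13   WAW R5: wait I1 write@5
  I3 | 7 | 14 | 16 | 17   RAW R5: wait I2 write@13
  I4 | 18 | 19 | 21 | 22   struct: A1 busy until I3 writes@17
  I5 | 19 | 20 | 21 | 22
  I6 | 23 | 24 | 26 | 27   struct: A1 busy until I4 writes@22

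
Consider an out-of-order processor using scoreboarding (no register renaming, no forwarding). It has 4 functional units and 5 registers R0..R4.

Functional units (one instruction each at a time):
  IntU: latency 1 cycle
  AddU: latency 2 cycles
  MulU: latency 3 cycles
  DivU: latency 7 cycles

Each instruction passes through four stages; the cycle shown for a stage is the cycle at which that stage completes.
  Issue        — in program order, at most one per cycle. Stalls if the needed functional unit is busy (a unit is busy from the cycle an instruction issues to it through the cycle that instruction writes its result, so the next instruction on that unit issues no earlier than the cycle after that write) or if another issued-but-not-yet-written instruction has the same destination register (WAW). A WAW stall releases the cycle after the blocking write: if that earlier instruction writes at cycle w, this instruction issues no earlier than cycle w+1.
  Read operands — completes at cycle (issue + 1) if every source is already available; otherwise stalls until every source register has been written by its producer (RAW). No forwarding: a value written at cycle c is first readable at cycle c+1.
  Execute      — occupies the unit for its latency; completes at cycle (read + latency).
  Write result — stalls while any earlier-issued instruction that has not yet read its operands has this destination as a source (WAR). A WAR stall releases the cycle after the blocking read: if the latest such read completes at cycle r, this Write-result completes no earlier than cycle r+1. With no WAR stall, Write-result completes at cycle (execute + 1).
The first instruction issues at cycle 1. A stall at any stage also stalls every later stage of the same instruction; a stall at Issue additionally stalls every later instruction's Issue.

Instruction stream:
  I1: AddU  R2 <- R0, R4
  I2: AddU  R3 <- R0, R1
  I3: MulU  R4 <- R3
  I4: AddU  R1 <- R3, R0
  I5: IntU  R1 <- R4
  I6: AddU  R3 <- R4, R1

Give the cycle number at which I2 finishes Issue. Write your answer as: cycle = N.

cycle = 6

I1  is:1  ro:2  ex:4  wr:5
I2  is:6  ro:7  ex:9  wr:10  — struct: AddU busy until I1 writes@5
I3  is:7  ro:11  ex:14  wr:15  — RAW R3: wait I2 write@10
I4  is:11  ro:12  ex:14  wr:15  — struct: AddU busy until I2 writes@10
I5  is:16  ro:17  ex:18  wr:19  — WAW R1: wait I4 write@15
I6  is:17  ro:20  ex:22  wr:23  — RAW R1: wait I5 write@19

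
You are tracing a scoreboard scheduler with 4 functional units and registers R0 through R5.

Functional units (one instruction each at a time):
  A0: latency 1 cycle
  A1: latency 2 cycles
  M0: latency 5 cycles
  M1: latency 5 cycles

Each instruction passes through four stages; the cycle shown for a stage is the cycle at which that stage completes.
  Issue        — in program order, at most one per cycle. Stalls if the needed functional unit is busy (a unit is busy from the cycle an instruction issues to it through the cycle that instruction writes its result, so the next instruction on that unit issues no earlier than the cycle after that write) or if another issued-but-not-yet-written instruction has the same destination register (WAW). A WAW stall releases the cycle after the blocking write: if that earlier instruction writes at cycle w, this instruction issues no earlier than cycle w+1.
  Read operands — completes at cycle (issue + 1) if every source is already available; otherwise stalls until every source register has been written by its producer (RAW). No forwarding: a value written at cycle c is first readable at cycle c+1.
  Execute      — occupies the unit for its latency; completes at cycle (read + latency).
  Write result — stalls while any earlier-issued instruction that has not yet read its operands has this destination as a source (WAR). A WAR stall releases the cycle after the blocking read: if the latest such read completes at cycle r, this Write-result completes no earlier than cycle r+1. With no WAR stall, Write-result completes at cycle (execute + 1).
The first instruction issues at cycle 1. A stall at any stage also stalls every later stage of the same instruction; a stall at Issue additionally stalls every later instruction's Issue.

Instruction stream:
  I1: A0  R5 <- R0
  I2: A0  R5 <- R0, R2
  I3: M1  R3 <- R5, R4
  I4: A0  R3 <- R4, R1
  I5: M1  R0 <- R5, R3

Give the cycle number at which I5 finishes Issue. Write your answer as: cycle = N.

cycle = 17

  I1 | 1 | 2 | 3 | 4
  I2 | 5 | 6 | 7 | 8   struct: A0 busy until I1 writes@4
  I3 | 6 | 9 | 14 | 15   RAW R5: wait I2 write@8
  I4 | 16 | 17 | 18 | 19   WAW R3: wait I3 write@15
  I5 | 17 | 20 | 25 | 26   RAW R3: wait I4 write@19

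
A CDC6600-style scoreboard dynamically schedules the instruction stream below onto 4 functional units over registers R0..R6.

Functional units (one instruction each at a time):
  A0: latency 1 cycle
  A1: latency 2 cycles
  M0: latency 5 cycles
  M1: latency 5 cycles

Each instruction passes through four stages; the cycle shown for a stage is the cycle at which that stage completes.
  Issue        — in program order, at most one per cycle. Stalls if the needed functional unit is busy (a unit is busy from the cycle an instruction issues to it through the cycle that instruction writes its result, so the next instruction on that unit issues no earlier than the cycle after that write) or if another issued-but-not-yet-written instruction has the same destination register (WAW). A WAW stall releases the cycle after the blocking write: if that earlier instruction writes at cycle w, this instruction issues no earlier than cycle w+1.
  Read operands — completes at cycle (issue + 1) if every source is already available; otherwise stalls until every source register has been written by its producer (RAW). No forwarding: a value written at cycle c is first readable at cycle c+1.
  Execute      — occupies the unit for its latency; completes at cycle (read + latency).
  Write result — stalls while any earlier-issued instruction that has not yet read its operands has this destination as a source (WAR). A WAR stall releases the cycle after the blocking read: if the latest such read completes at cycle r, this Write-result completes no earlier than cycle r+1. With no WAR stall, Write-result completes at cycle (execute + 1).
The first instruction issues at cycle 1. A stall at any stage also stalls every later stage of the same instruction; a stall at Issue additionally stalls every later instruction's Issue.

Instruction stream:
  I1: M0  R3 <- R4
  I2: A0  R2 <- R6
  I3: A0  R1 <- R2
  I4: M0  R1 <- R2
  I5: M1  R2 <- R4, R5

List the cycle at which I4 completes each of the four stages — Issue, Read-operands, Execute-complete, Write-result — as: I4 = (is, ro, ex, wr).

I4 = (10, 11, 16, 17)

[I1] 1/2/7/8
[I2] 2/3/4/5
[I3] 6/7/8/9  (struct: A0 busy until I2 writes@5)
[I4] 10/11/16/17  (WAW R1: wait I3 write@9)
[I5] 11/12/17/18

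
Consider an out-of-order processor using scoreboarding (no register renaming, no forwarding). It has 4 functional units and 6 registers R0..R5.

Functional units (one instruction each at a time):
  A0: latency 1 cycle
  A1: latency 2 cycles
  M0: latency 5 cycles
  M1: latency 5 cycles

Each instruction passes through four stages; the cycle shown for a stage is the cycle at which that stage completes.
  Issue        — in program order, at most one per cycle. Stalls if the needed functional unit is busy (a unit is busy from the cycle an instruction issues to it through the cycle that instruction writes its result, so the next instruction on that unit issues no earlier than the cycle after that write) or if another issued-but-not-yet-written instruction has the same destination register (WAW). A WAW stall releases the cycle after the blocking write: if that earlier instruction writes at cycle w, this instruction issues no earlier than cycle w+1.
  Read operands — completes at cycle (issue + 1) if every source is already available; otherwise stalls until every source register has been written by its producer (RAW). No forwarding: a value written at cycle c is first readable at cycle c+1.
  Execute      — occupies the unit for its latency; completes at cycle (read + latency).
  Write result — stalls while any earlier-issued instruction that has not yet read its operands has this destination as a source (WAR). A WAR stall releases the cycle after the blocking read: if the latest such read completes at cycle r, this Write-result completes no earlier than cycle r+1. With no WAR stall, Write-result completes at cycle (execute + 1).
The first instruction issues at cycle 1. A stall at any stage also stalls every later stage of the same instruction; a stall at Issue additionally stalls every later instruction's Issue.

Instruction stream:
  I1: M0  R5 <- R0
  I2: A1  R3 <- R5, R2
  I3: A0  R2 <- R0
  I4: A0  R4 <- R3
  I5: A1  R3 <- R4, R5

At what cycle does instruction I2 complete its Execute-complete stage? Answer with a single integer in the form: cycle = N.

I1 -> (1, 2, 7, 8)
I2 -> (2, 9, 11, 12)  // RAW R5: wait I1 write@8
I3 -> (3, 4, 5, 10)  // WAR R2: wait I2 read@9
I4 -> (11, 13, 14, 15)  // struct: A0 busy until I3 writes@10, RAW R3: wait I2 write@12
I5 -> (13, 16, 18, 19)  // struct: A1 busy until I2 writes@12, RAW R4: wait I4 write@15

cycle = 11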